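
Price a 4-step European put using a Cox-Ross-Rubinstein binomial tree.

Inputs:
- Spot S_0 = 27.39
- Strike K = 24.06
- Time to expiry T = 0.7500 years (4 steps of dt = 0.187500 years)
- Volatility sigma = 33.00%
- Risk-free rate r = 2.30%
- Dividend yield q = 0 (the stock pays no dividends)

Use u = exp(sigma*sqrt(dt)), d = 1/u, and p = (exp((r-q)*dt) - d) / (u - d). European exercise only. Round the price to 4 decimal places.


dt = T/N = 0.187500
u = exp(sigma*sqrt(dt)) = 1.153608; d = 1/u = 0.866846
p = (exp((r-q)*dt) - d) / (u - d) = 0.479408
Discount per step: exp(-r*dt) = 0.995697
Stock lattice S(k, i) with i counting down-moves:
  k=0: S(0,0) = 27.3900
  k=1: S(1,0) = 31.5973; S(1,1) = 23.7429
  k=2: S(2,0) = 36.4509; S(2,1) = 27.3900; S(2,2) = 20.5814
  k=3: S(3,0) = 42.0500; S(3,1) = 31.5973; S(3,2) = 23.7429; S(3,3) = 17.8409
  k=4: S(4,0) = 48.5093; S(4,1) = 36.4509; S(4,2) = 27.3900; S(4,3) = 20.5814; S(4,4) = 15.4653
Terminal payoffs V(N, i) = max(K - S_T, 0):
  V(4,0) = 0.000000; V(4,1) = 0.000000; V(4,2) = 0.000000; V(4,3) = 3.478562; V(4,4) = 8.594663
Backward induction: V(k, i) = exp(-r*dt) * [p * V(k+1, i) + (1-p) * V(k+1, i+1)].
  V(3,0) = exp(-r*dt) * [p*0.000000 + (1-p)*0.000000] = 0.000000
  V(3,1) = exp(-r*dt) * [p*0.000000 + (1-p)*0.000000] = 0.000000
  V(3,2) = exp(-r*dt) * [p*0.000000 + (1-p)*3.478562] = 1.803118
  V(3,3) = exp(-r*dt) * [p*3.478562 + (1-p)*8.594663] = 6.115532
  V(2,0) = exp(-r*dt) * [p*0.000000 + (1-p)*0.000000] = 0.000000
  V(2,1) = exp(-r*dt) * [p*0.000000 + (1-p)*1.803118] = 0.934649
  V(2,2) = exp(-r*dt) * [p*1.803118 + (1-p)*6.115532] = 4.030705
  V(1,0) = exp(-r*dt) * [p*0.000000 + (1-p)*0.934649] = 0.484477
  V(1,1) = exp(-r*dt) * [p*0.934649 + (1-p)*4.030705] = 2.535473
  V(0,0) = exp(-r*dt) * [p*0.484477 + (1-p)*2.535473] = 1.545529

Answer: Price = V(0,0) = 1.5455


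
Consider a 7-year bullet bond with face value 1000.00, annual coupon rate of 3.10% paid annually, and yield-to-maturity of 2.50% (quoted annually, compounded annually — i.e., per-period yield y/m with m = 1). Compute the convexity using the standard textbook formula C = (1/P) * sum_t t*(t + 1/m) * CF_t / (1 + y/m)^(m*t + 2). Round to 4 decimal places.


Answer: Convexity = 47.3668

Derivation:
Coupon per period c = face * coupon_rate / m = 31.000000
Periods per year m = 1; per-period yield y/m = 0.025000
Number of cashflows N = 7
Cashflows (t years, CF_t, discount factor 1/(1+y/m)^(m*t), PV):
  t = 1.0000: CF_t = 31.000000, DF = 0.975610, PV = 30.243902
  t = 2.0000: CF_t = 31.000000, DF = 0.951814, PV = 29.506246
  t = 3.0000: CF_t = 31.000000, DF = 0.928599, PV = 28.786582
  t = 4.0000: CF_t = 31.000000, DF = 0.905951, PV = 28.084470
  t = 5.0000: CF_t = 31.000000, DF = 0.883854, PV = 27.399483
  t = 6.0000: CF_t = 31.000000, DF = 0.862297, PV = 26.731203
  t = 7.0000: CF_t = 1031.000000, DF = 0.841265, PV = 867.344457
Price P = sum_t PV_t = 1038.096344
Convexity numerator sum_t t*(t + 1/m) * CF_t / (1+y/m)^(m*t + 2):
  t = 1.0000: term = 57.573163
  t = 2.0000: term = 168.506820
  t = 3.0000: term = 328.793795
  t = 4.0000: term = 534.624057
  t = 5.0000: term = 782.376669
  t = 6.0000: term = 1068.612035
  t = 7.0000: term = 46230.852695
Convexity = (1/P) * sum = 49171.339234 / 1038.096344 = 47.366836


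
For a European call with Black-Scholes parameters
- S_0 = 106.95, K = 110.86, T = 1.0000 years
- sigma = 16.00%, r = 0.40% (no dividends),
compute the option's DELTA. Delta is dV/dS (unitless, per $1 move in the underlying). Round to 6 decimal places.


Answer: Delta = 0.452473

Derivation:
d1 = -0.1194169279; d2 = -0.2794169279
phi(d1) = 0.3961078586; exp(-qT) = 1.0000000000; exp(-rT) = 0.9960079893
N(d1) = 0.4524725254
Delta = exp(-qT) * N(d1) = 1.0000000000 * 0.4524725254 = 0.452473


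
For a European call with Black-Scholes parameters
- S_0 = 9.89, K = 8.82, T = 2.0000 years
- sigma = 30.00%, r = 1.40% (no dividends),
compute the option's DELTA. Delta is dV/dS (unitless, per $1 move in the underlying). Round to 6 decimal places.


Answer: Delta = 0.708159

Derivation:
d1 = 0.5480131191; d2 = 0.1237490504
phi(d1) = 0.3433181459; exp(-qT) = 1.0000000000; exp(-rT) = 0.9723883668
N(d1) = 0.7081585526
Delta = exp(-qT) * N(d1) = 1.0000000000 * 0.7081585526 = 0.708159


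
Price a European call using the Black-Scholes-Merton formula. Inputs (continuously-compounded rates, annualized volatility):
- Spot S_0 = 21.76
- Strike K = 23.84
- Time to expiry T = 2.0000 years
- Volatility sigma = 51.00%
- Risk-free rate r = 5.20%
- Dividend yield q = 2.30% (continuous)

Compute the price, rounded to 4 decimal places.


Answer: Price = 5.6059

Derivation:
d1 = (ln(S/K) + (r - q + 0.5*sigma^2) * T) / (sigma * sqrt(T)) = 0.31446644
d2 = d1 - sigma * sqrt(T) = -0.40678248
exp(-rT) = 0.90122530; exp(-qT) = 0.95504196
C = S_0 * exp(-qT) * N(d1) - K * exp(-rT) * N(d2)
N(d1) = 0.62341660; N(d2) = 0.34208388
C = 21.7600 * 0.95504196 * 0.62341660 - 23.8400 * 0.90122530 * 0.34208388 = 5.6059


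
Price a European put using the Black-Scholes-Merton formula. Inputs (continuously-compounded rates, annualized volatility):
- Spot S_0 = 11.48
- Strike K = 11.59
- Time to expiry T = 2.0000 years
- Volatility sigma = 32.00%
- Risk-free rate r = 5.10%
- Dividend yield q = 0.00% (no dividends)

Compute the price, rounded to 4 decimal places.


d1 = (ln(S/K) + (r - q + 0.5*sigma^2) * T) / (sigma * sqrt(T)) = 0.43059209
d2 = d1 - sigma * sqrt(T) = -0.02195625
exp(-rT) = 0.90302955; exp(-qT) = 1.00000000
P = K * exp(-rT) * N(-d2) - S_0 * exp(-qT) * N(-d1)
N(-d1) = 0.33338250; N(-d2) = 0.50875857
P = 11.5900 * 0.90302955 * 0.50875857 - 11.4800 * 1.00000000 * 0.33338250 = 1.4975

Answer: Price = 1.4975


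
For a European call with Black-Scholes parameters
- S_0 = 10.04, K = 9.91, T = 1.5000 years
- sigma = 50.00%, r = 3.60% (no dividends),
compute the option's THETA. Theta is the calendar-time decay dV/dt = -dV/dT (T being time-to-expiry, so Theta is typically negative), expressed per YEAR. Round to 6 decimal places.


Answer: Theta = -0.892579

Derivation:
d1 = 0.4156502662; d2 = -0.1967221695
phi(d1) = 0.3659271149; exp(-qT) = 1.0000000000; exp(-rT) = 0.9474321065
Theta = -S*exp(-qT)*phi(d1)*sigma/(2*sqrt(T)) - r*K*exp(-rT)*N(d2) + q*S*exp(-qT)*N(d1)
N(d1) = 0.6611670306; N(d2) = 0.4220224802; sqrt(T) = 1.2247448714
Term 1 = -10.0400 * 1.0000000000 * 0.3659271149 * 0.5000 / (2 * 1.2247448714) = -0.7499333778
Term 2 = -0.0360 * 9.9100 * 0.9474321065 * 0.4220224802 = -0.1426460791
Term 3 = 0 (no dividend yield, q = 0)
Theta = -0.7499333778 + (-0.1426460791) + (0.0000000000) = -0.892579


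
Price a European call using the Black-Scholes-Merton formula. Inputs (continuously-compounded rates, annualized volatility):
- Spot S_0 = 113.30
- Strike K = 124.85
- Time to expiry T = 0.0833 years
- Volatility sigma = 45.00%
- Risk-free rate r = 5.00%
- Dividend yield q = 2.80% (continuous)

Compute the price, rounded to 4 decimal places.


Answer: Price = 2.0759

Derivation:
d1 = (ln(S/K) + (r - q + 0.5*sigma^2) * T) / (sigma * sqrt(T)) = -0.66837524
d2 = d1 - sigma * sqrt(T) = -0.79825307
exp(-rT) = 0.99584366; exp(-qT) = 0.99767032
C = S_0 * exp(-qT) * N(d1) - K * exp(-rT) * N(d2)
N(d1) = 0.25194705; N(d2) = 0.21236182
C = 113.3000 * 0.99767032 * 0.25194705 - 124.8500 * 0.99584366 * 0.21236182 = 2.0759


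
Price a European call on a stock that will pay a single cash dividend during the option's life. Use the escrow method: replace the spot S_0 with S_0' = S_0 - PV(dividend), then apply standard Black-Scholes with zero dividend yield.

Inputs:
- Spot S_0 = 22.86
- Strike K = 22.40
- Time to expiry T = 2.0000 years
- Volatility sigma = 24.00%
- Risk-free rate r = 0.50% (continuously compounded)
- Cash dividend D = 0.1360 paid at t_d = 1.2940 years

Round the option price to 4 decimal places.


Answer: Price = 3.3071

Derivation:
PV(D) = D * exp(-r * t_d) = 0.1360 * 0.99355089 = 0.13512292
S_0' = S_0 - PV(D) = 22.8600 - 0.13512292 = 22.72487708
d1 = (ln(S_0'/K) + (r + sigma^2/2)*T) / (sigma*sqrt(T)) = 0.24159267
d2 = d1 - sigma*sqrt(T) = -0.09781858
exp(-rT) = 0.99004983
N(d1) = 0.59545210; N(d2) = 0.46103818
C = S_0' * N(d1) - K * exp(-rT) * N(d2) = 22.72487708 * 0.59545210 - 22.4000 * 0.99004983 * 0.46103818 = 3.3071


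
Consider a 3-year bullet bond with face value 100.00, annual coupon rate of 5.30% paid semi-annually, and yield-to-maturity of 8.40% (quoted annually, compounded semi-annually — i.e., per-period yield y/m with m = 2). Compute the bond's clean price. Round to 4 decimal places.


Coupon per period c = face * coupon_rate / m = 2.650000
Periods per year m = 2; per-period yield y/m = 0.042000
Number of cashflows N = 6
Cashflows (t years, CF_t, discount factor 1/(1+y/m)^(m*t), PV):
  t = 0.5000: CF_t = 2.650000, DF = 0.959693, PV = 2.543186
  t = 1.0000: CF_t = 2.650000, DF = 0.921010, PV = 2.440678
  t = 1.5000: CF_t = 2.650000, DF = 0.883887, PV = 2.342301
  t = 2.0000: CF_t = 2.650000, DF = 0.848260, PV = 2.247890
  t = 2.5000: CF_t = 2.650000, DF = 0.814069, PV = 2.157284
  t = 3.0000: CF_t = 102.650000, DF = 0.781257, PV = 80.195988
Price P = sum_t PV_t = 91.927326

Answer: Price = 91.9273


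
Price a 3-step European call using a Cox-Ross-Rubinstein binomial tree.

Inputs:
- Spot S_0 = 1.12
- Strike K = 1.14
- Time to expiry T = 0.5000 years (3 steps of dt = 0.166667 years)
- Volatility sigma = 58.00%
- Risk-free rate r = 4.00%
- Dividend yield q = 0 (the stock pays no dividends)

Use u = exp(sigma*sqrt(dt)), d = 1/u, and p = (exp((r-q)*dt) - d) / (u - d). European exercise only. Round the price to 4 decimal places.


dt = T/N = 0.166667
u = exp(sigma*sqrt(dt)) = 1.267167; d = 1/u = 0.789162
p = (exp((r-q)*dt) - d) / (u - d) = 0.455072
Discount per step: exp(-r*dt) = 0.993356
Stock lattice S(k, i) with i counting down-moves:
  k=0: S(0,0) = 1.1200
  k=1: S(1,0) = 1.4192; S(1,1) = 0.8839
  k=2: S(2,0) = 1.7984; S(2,1) = 1.1200; S(2,2) = 0.6975
  k=3: S(3,0) = 2.2789; S(3,1) = 1.4192; S(3,2) = 0.8839; S(3,3) = 0.5504
Terminal payoffs V(N, i) = max(S_T - K, 0):
  V(3,0) = 1.138872; V(3,1) = 0.279227; V(3,2) = 0.000000; V(3,3) = 0.000000
Backward induction: V(k, i) = exp(-r*dt) * [p * V(k+1, i) + (1-p) * V(k+1, i+1)].
  V(2,0) = exp(-r*dt) * [p*1.138872 + (1-p)*0.279227] = 0.665974
  V(2,1) = exp(-r*dt) * [p*0.279227 + (1-p)*0.000000] = 0.126224
  V(2,2) = exp(-r*dt) * [p*0.000000 + (1-p)*0.000000] = 0.000000
  V(1,0) = exp(-r*dt) * [p*0.665974 + (1-p)*0.126224] = 0.369379
  V(1,1) = exp(-r*dt) * [p*0.126224 + (1-p)*0.000000] = 0.057060
  V(0,0) = exp(-r*dt) * [p*0.369379 + (1-p)*0.057060] = 0.197864

Answer: Price = V(0,0) = 0.1979


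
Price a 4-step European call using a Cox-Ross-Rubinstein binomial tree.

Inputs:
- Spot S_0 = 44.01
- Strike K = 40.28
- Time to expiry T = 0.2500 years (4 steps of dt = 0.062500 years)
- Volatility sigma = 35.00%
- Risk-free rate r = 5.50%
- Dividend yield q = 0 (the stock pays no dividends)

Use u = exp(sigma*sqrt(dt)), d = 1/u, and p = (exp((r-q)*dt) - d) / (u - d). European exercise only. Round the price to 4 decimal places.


Answer: Price = V(0,0) = 5.6912

Derivation:
dt = T/N = 0.062500
u = exp(sigma*sqrt(dt)) = 1.091442; d = 1/u = 0.916219
p = (exp((r-q)*dt) - d) / (u - d) = 0.497791
Discount per step: exp(-r*dt) = 0.996568
Stock lattice S(k, i) with i counting down-moves:
  k=0: S(0,0) = 44.0100
  k=1: S(1,0) = 48.0344; S(1,1) = 40.3228
  k=2: S(2,0) = 52.4267; S(2,1) = 44.0100; S(2,2) = 36.9445
  k=3: S(3,0) = 57.2208; S(3,1) = 48.0344; S(3,2) = 40.3228; S(3,3) = 33.8493
  k=4: S(4,0) = 62.4532; S(4,1) = 52.4267; S(4,2) = 44.0100; S(4,3) = 36.9445; S(4,4) = 31.0133
Terminal payoffs V(N, i) = max(S_T - K, 0):
  V(4,0) = 22.173163; V(4,1) = 12.146746; V(4,2) = 3.730000; V(4,3) = 0.000000; V(4,4) = 0.000000
Backward induction: V(k, i) = exp(-r*dt) * [p * V(k+1, i) + (1-p) * V(k+1, i+1)].
  V(3,0) = exp(-r*dt) * [p*22.173163 + (1-p)*12.146746] = 17.078991
  V(3,1) = exp(-r*dt) * [p*12.146746 + (1-p)*3.730000] = 7.892599
  V(3,2) = exp(-r*dt) * [p*3.730000 + (1-p)*0.000000] = 1.850387
  V(3,3) = exp(-r*dt) * [p*0.000000 + (1-p)*0.000000] = 0.000000
  V(2,0) = exp(-r*dt) * [p*17.078991 + (1-p)*7.892599] = 12.422721
  V(2,1) = exp(-r*dt) * [p*7.892599 + (1-p)*1.850387] = 4.841472
  V(2,2) = exp(-r*dt) * [p*1.850387 + (1-p)*0.000000] = 0.917944
  V(1,0) = exp(-r*dt) * [p*12.422721 + (1-p)*4.841472] = 8.585781
  V(1,1) = exp(-r*dt) * [p*4.841472 + (1-p)*0.917944] = 2.861187
  V(0,0) = exp(-r*dt) * [p*8.585781 + (1-p)*2.861187] = 5.691238


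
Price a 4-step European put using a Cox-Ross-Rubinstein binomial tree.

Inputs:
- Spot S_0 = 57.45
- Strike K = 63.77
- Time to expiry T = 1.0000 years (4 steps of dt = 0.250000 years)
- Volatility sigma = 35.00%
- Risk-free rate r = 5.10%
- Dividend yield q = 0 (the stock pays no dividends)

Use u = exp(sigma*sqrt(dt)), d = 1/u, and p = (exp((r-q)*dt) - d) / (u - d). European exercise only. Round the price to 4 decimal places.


Answer: Price = V(0,0) = 10.1573

Derivation:
dt = T/N = 0.250000
u = exp(sigma*sqrt(dt)) = 1.191246; d = 1/u = 0.839457
p = (exp((r-q)*dt) - d) / (u - d) = 0.492837
Discount per step: exp(-r*dt) = 0.987331
Stock lattice S(k, i) with i counting down-moves:
  k=0: S(0,0) = 57.4500
  k=1: S(1,0) = 68.4371; S(1,1) = 48.2268
  k=2: S(2,0) = 81.5254; S(2,1) = 57.4500; S(2,2) = 40.4843
  k=3: S(3,0) = 97.1169; S(3,1) = 68.4371; S(3,2) = 48.2268; S(3,3) = 33.9849
  k=4: S(4,0) = 115.6901; S(4,1) = 81.5254; S(4,2) = 57.4500; S(4,3) = 40.4843; S(4,4) = 28.5288
Terminal payoffs V(N, i) = max(K - S_T, 0):
  V(4,0) = 0.000000; V(4,1) = 0.000000; V(4,2) = 6.320000; V(4,3) = 23.285669; V(4,4) = 35.241174
Backward induction: V(k, i) = exp(-r*dt) * [p * V(k+1, i) + (1-p) * V(k+1, i+1)].
  V(3,0) = exp(-r*dt) * [p*0.000000 + (1-p)*0.000000] = 0.000000
  V(3,1) = exp(-r*dt) * [p*0.000000 + (1-p)*6.320000] = 3.164665
  V(3,2) = exp(-r*dt) * [p*6.320000 + (1-p)*23.285669] = 14.735288
  V(3,3) = exp(-r*dt) * [p*23.285669 + (1-p)*35.241174] = 28.977238
  V(2,0) = exp(-r*dt) * [p*0.000000 + (1-p)*3.164665] = 1.584668
  V(2,1) = exp(-r*dt) * [p*3.164665 + (1-p)*14.735288] = 8.918423
  V(2,2) = exp(-r*dt) * [p*14.735288 + (1-p)*28.977238] = 21.680092
  V(1,0) = exp(-r*dt) * [p*1.584668 + (1-p)*8.918423] = 5.236882
  V(1,1) = exp(-r*dt) * [p*8.918423 + (1-p)*21.680092] = 15.195689
  V(0,0) = exp(-r*dt) * [p*5.236882 + (1-p)*15.195689] = 10.157289


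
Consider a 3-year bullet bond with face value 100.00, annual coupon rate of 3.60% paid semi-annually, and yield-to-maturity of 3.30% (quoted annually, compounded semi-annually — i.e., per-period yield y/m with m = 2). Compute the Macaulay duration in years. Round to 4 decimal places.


Answer: Macaulay duration = 2.8711 years

Derivation:
Coupon per period c = face * coupon_rate / m = 1.800000
Periods per year m = 2; per-period yield y/m = 0.016500
Number of cashflows N = 6
Cashflows (t years, CF_t, discount factor 1/(1+y/m)^(m*t), PV):
  t = 0.5000: CF_t = 1.800000, DF = 0.983768, PV = 1.770782
  t = 1.0000: CF_t = 1.800000, DF = 0.967799, PV = 1.742038
  t = 1.5000: CF_t = 1.800000, DF = 0.952090, PV = 1.713761
  t = 2.0000: CF_t = 1.800000, DF = 0.936635, PV = 1.685943
  t = 2.5000: CF_t = 1.800000, DF = 0.921432, PV = 1.658577
  t = 3.0000: CF_t = 101.800000, DF = 0.906475, PV = 92.279128
Price P = sum_t PV_t = 100.850230
Macaulay numerator sum_t t * PV_t:
  t * PV_t at t = 0.5000: 0.885391
  t * PV_t at t = 1.0000: 1.742038
  t * PV_t at t = 1.5000: 2.570642
  t * PV_t at t = 2.0000: 3.371887
  t * PV_t at t = 2.5000: 4.146442
  t * PV_t at t = 3.0000: 276.837383
Macaulay duration D = (sum_t t * PV_t) / P = 289.553783 / 100.850230 = 2.871127


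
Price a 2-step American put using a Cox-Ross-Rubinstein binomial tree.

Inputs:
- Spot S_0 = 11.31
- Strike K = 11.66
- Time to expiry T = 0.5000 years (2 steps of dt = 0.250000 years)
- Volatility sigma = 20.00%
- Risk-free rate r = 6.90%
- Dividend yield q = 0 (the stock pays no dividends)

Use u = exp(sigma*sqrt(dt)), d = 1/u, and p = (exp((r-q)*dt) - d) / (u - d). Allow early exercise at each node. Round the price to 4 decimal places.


Answer: Price = V(0,0) = 0.6974

Derivation:
dt = T/N = 0.250000
u = exp(sigma*sqrt(dt)) = 1.105171; d = 1/u = 0.904837
p = (exp((r-q)*dt) - d) / (u - d) = 0.561874
Discount per step: exp(-r*dt) = 0.982898
Stock lattice S(k, i) with i counting down-moves:
  k=0: S(0,0) = 11.3100
  k=1: S(1,0) = 12.4995; S(1,1) = 10.2337
  k=2: S(2,0) = 13.8141; S(2,1) = 11.3100; S(2,2) = 9.2598
Terminal payoffs V(N, i) = max(K - S_T, 0):
  V(2,0) = 0.000000; V(2,1) = 0.350000; V(2,2) = 2.400155
Backward induction: V(k, i) = exp(-r*dt) * [p * V(k+1, i) + (1-p) * V(k+1, i+1)]; then take max(V_cont, immediate exercise) for American.
  V(1,0) = exp(-r*dt) * [p*0.000000 + (1-p)*0.350000] = 0.150722; exercise = 0.000000; V(1,0) = max -> 0.150722
  V(1,1) = exp(-r*dt) * [p*0.350000 + (1-p)*2.400155] = 1.226879; exercise = 1.426289; V(1,1) = max -> 1.426289
  V(0,0) = exp(-r*dt) * [p*0.150722 + (1-p)*1.426289] = 0.697445; exercise = 0.350000; V(0,0) = max -> 0.697445


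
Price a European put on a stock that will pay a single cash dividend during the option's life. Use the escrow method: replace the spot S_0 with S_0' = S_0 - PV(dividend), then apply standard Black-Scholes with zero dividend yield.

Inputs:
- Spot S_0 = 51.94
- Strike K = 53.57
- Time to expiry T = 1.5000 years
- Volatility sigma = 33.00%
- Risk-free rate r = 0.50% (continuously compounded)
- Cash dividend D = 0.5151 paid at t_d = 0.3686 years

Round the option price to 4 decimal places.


Answer: Price = 9.2754

Derivation:
PV(D) = D * exp(-r * t_d) = 0.5151 * 0.99815870 = 0.51415154
S_0' = S_0 - PV(D) = 51.9400 - 0.51415154 = 51.42584846
d1 = (ln(S_0'/K) + (r + sigma^2/2)*T) / (sigma*sqrt(T)) = 0.11957153
d2 = d1 - sigma*sqrt(T) = -0.28459428
exp(-rT) = 0.99252805
N(-d1) = 0.45241129; N(-d2) = 0.61202250
P = K * exp(-rT) * N(-d2) - S_0' * N(-d1) = 53.5700 * 0.99252805 * 0.61202250 - 51.42584846 * 0.45241129 = 9.2754


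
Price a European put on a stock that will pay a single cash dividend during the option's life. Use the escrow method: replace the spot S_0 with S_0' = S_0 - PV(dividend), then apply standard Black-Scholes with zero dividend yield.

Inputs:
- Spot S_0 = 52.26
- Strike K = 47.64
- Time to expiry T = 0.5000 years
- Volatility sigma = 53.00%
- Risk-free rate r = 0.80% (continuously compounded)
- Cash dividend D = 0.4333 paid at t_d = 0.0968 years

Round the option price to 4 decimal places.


PV(D) = D * exp(-r * t_d) = 0.4333 * 0.99922590 = 0.43296458
S_0' = S_0 - PV(D) = 52.2600 - 0.43296458 = 51.82703542
d1 = (ln(S_0'/K) + (r + sigma^2/2)*T) / (sigma*sqrt(T)) = 0.42283435
d2 = d1 - sigma*sqrt(T) = 0.04806775
exp(-rT) = 0.99600799
N(-d1) = 0.33620806; N(-d2) = 0.48083112
P = K * exp(-rT) * N(-d2) - S_0' * N(-d1) = 47.6400 * 0.99600799 * 0.48083112 - 51.82703542 * 0.33620806 = 5.3907

Answer: Price = 5.3907


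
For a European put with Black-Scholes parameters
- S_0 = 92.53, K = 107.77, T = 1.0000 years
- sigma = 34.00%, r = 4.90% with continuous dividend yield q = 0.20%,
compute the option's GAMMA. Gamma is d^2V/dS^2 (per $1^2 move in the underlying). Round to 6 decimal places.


d1 = -0.1401953246; d2 = -0.4801953246
phi(d1) = 0.3950409306; exp(-qT) = 0.9980019987; exp(-rT) = 0.9521811297
Gamma = exp(-qT) * phi(d1) / (S * sigma * sqrt(T)) = 0.9980019987 * 0.3950409306 / (92.5300 * 0.3400 * 1.0000000000) = 0.012532

Answer: Gamma = 0.012532


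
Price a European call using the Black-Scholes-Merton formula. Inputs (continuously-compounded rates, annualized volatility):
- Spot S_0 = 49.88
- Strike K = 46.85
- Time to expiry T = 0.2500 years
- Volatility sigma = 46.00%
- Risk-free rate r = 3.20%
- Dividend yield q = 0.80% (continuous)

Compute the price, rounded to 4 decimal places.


d1 = (ln(S/K) + (r - q + 0.5*sigma^2) * T) / (sigma * sqrt(T)) = 0.41356136
d2 = d1 - sigma * sqrt(T) = 0.18356136
exp(-rT) = 0.99203191; exp(-qT) = 0.99800200
C = S_0 * exp(-qT) * N(d1) - K * exp(-rT) * N(d2)
N(d1) = 0.66040231; N(d2) = 0.57282121
C = 49.8800 * 0.99800200 * 0.66040231 - 46.8500 * 0.99203191 * 0.57282121 = 6.2522

Answer: Price = 6.2522


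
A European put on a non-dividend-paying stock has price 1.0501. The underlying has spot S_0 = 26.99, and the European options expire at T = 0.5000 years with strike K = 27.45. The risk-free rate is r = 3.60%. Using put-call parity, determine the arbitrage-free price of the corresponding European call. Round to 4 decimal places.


Answer: Call price = 1.0798

Derivation:
Put-call parity: C - P = S_0 * exp(-qT) - K * exp(-rT).
S_0 * exp(-qT) = 26.9900 * 1.00000000 = 26.99000000
K * exp(-rT) = 27.4500 * 0.98216103 = 26.96032034
C = P + S*exp(-qT) - K*exp(-rT)
C = 1.0501 + 26.99000000 - 26.96032034 = 1.0798


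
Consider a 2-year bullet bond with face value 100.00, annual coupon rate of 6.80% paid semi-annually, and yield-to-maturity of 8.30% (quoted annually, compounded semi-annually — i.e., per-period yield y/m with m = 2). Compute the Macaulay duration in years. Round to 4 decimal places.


Answer: Macaulay duration = 1.9020 years

Derivation:
Coupon per period c = face * coupon_rate / m = 3.400000
Periods per year m = 2; per-period yield y/m = 0.041500
Number of cashflows N = 4
Cashflows (t years, CF_t, discount factor 1/(1+y/m)^(m*t), PV):
  t = 0.5000: CF_t = 3.400000, DF = 0.960154, PV = 3.264522
  t = 1.0000: CF_t = 3.400000, DF = 0.921895, PV = 3.134443
  t = 1.5000: CF_t = 3.400000, DF = 0.885161, PV = 3.009547
  t = 2.0000: CF_t = 103.400000, DF = 0.849890, PV = 87.878663
Price P = sum_t PV_t = 97.287175
Macaulay numerator sum_t t * PV_t:
  t * PV_t at t = 0.5000: 1.632261
  t * PV_t at t = 1.0000: 3.134443
  t * PV_t at t = 1.5000: 4.514320
  t * PV_t at t = 2.0000: 175.757326
Macaulay duration D = (sum_t t * PV_t) / P = 185.038351 / 97.287175 = 1.901981


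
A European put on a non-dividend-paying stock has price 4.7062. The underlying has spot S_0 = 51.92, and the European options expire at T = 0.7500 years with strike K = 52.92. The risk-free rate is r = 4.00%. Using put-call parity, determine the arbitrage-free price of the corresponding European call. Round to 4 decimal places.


Answer: Call price = 5.2702

Derivation:
Put-call parity: C - P = S_0 * exp(-qT) - K * exp(-rT).
S_0 * exp(-qT) = 51.9200 * 1.00000000 = 51.92000000
K * exp(-rT) = 52.9200 * 0.97044553 = 51.35597764
C = P + S*exp(-qT) - K*exp(-rT)
C = 4.7062 + 51.92000000 - 51.35597764 = 5.2702


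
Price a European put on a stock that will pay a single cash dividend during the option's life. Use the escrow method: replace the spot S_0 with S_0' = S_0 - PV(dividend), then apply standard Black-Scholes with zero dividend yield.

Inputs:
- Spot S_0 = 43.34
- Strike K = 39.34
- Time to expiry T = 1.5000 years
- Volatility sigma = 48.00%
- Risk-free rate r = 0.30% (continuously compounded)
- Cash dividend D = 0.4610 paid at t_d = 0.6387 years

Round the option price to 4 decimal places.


PV(D) = D * exp(-r * t_d) = 0.4610 * 0.99808573 = 0.46011752
S_0' = S_0 - PV(D) = 43.3400 - 0.46011752 = 42.87988248
d1 = (ln(S_0'/K) + (r + sigma^2/2)*T) / (sigma*sqrt(T)) = 0.44815620
d2 = d1 - sigma*sqrt(T) = -0.13972134
exp(-rT) = 0.99551011
N(-d1) = 0.32702024; N(-d2) = 0.55555992
P = K * exp(-rT) * N(-d2) - S_0' * N(-d1) = 39.3400 * 0.99551011 * 0.55555992 - 42.87988248 * 0.32702024 = 7.7350

Answer: Price = 7.7350


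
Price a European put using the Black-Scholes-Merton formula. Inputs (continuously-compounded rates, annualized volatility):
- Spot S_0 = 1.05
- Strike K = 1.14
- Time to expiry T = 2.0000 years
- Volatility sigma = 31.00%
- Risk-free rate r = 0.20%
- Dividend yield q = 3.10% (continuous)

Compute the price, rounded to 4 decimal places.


d1 = (ln(S/K) + (r - q + 0.5*sigma^2) * T) / (sigma * sqrt(T)) = -0.10067854
d2 = d1 - sigma * sqrt(T) = -0.53908475
exp(-rT) = 0.99600799; exp(-qT) = 0.93988289
P = K * exp(-rT) * N(-d2) - S_0 * exp(-qT) * N(-d1)
N(-d1) = 0.54009718; N(-d2) = 0.70508581
P = 1.1400 * 0.99600799 * 0.70508581 - 1.0500 * 0.93988289 * 0.54009718 = 0.2676

Answer: Price = 0.2676


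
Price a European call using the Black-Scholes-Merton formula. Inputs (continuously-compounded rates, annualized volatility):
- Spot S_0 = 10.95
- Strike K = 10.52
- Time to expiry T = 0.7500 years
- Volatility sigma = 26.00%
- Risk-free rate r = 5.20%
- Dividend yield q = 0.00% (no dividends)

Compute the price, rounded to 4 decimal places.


d1 = (ln(S/K) + (r - q + 0.5*sigma^2) * T) / (sigma * sqrt(T)) = 0.46370664
d2 = d1 - sigma * sqrt(T) = 0.23854003
exp(-rT) = 0.96175071; exp(-qT) = 1.00000000
C = S_0 * exp(-qT) * N(d1) - K * exp(-rT) * N(d2)
N(d1) = 0.67857103; N(d2) = 0.59426886
C = 10.9500 * 1.00000000 * 0.67857103 - 10.5200 * 0.96175071 * 0.59426886 = 1.4178

Answer: Price = 1.4178


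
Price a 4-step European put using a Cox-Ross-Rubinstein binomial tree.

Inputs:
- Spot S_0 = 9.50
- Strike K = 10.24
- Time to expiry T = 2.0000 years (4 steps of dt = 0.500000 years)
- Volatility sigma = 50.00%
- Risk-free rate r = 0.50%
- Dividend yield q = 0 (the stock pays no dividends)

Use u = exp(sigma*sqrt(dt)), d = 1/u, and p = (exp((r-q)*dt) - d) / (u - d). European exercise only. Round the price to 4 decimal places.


dt = T/N = 0.500000
u = exp(sigma*sqrt(dt)) = 1.424119; d = 1/u = 0.702189
p = (exp((r-q)*dt) - d) / (u - d) = 0.415988
Discount per step: exp(-r*dt) = 0.997503
Stock lattice S(k, i) with i counting down-moves:
  k=0: S(0,0) = 9.5000
  k=1: S(1,0) = 13.5291; S(1,1) = 6.6708
  k=2: S(2,0) = 19.2671; S(2,1) = 9.5000; S(2,2) = 4.6842
  k=3: S(3,0) = 27.4386; S(3,1) = 13.5291; S(3,2) = 6.6708; S(3,3) = 3.2892
  k=4: S(4,0) = 39.0759; S(4,1) = 19.2671; S(4,2) = 9.5000; S(4,3) = 4.6842; S(4,4) = 2.3096
Terminal payoffs V(N, i) = max(K - S_T, 0):
  V(4,0) = 0.000000; V(4,1) = 0.000000; V(4,2) = 0.740000; V(4,3) = 5.555847; V(4,4) = 7.930391
Backward induction: V(k, i) = exp(-r*dt) * [p * V(k+1, i) + (1-p) * V(k+1, i+1)].
  V(3,0) = exp(-r*dt) * [p*0.000000 + (1-p)*0.000000] = 0.000000
  V(3,1) = exp(-r*dt) * [p*0.000000 + (1-p)*0.740000] = 0.431090
  V(3,2) = exp(-r*dt) * [p*0.740000 + (1-p)*5.555847] = 3.543641
  V(3,3) = exp(-r*dt) * [p*5.555847 + (1-p)*7.930391] = 6.925274
  V(2,0) = exp(-r*dt) * [p*0.000000 + (1-p)*0.431090] = 0.251133
  V(2,1) = exp(-r*dt) * [p*0.431090 + (1-p)*3.543641] = 2.243241
  V(2,2) = exp(-r*dt) * [p*3.543641 + (1-p)*6.925274] = 5.504775
  V(1,0) = exp(-r*dt) * [p*0.251133 + (1-p)*2.243241] = 1.411015
  V(1,1) = exp(-r*dt) * [p*2.243241 + (1-p)*5.504775] = 4.137658
  V(0,0) = exp(-r*dt) * [p*1.411015 + (1-p)*4.137658] = 2.995908

Answer: Price = V(0,0) = 2.9959


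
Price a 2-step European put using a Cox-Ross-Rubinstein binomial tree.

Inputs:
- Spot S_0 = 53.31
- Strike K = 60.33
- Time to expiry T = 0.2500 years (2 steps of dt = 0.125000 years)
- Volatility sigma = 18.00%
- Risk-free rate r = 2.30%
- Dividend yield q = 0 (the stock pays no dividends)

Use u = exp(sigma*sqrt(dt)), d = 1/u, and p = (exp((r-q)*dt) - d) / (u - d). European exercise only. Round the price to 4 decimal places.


Answer: Price = V(0,0) = 6.7292

Derivation:
dt = T/N = 0.125000
u = exp(sigma*sqrt(dt)) = 1.065708; d = 1/u = 0.938343
p = (exp((r-q)*dt) - d) / (u - d) = 0.506701
Discount per step: exp(-r*dt) = 0.997129
Stock lattice S(k, i) with i counting down-moves:
  k=0: S(0,0) = 53.3100
  k=1: S(1,0) = 56.8129; S(1,1) = 50.0231
  k=2: S(2,0) = 60.5460; S(2,1) = 53.3100; S(2,2) = 46.9388
Terminal payoffs V(N, i) = max(K - S_T, 0):
  V(2,0) = 0.000000; V(2,1) = 7.020000; V(2,2) = 13.391196
Backward induction: V(k, i) = exp(-r*dt) * [p * V(k+1, i) + (1-p) * V(k+1, i+1)].
  V(1,0) = exp(-r*dt) * [p*0.000000 + (1-p)*7.020000] = 3.453018
  V(1,1) = exp(-r*dt) * [p*7.020000 + (1-p)*13.391196] = 10.133729
  V(0,0) = exp(-r*dt) * [p*3.453018 + (1-p)*10.133729] = 6.729233


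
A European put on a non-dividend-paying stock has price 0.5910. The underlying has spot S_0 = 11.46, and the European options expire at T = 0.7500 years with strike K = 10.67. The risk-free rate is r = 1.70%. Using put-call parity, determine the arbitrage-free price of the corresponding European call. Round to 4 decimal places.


Put-call parity: C - P = S_0 * exp(-qT) - K * exp(-rT).
S_0 * exp(-qT) = 11.4600 * 1.00000000 = 11.46000000
K * exp(-rT) = 10.6700 * 0.98733094 = 10.53482110
C = P + S*exp(-qT) - K*exp(-rT)
C = 0.5910 + 11.46000000 - 10.53482110 = 1.5162

Answer: Call price = 1.5162


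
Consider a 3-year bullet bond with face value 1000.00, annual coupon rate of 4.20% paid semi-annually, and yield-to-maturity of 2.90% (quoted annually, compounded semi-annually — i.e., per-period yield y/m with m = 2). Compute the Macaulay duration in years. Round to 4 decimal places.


Coupon per period c = face * coupon_rate / m = 21.000000
Periods per year m = 2; per-period yield y/m = 0.014500
Number of cashflows N = 6
Cashflows (t years, CF_t, discount factor 1/(1+y/m)^(m*t), PV):
  t = 0.5000: CF_t = 21.000000, DF = 0.985707, PV = 20.699852
  t = 1.0000: CF_t = 21.000000, DF = 0.971619, PV = 20.403994
  t = 1.5000: CF_t = 21.000000, DF = 0.957732, PV = 20.112365
  t = 2.0000: CF_t = 21.000000, DF = 0.944043, PV = 19.824904
  t = 2.5000: CF_t = 21.000000, DF = 0.930550, PV = 19.541551
  t = 3.0000: CF_t = 1021.000000, DF = 0.917250, PV = 936.512188
Price P = sum_t PV_t = 1037.094855
Macaulay numerator sum_t t * PV_t:
  t * PV_t at t = 0.5000: 10.349926
  t * PV_t at t = 1.0000: 20.403994
  t * PV_t at t = 1.5000: 30.168547
  t * PV_t at t = 2.0000: 39.649808
  t * PV_t at t = 2.5000: 48.853878
  t * PV_t at t = 3.0000: 2809.536565
Macaulay duration D = (sum_t t * PV_t) / P = 2958.962718 / 1037.094855 = 2.853126

Answer: Macaulay duration = 2.8531 years


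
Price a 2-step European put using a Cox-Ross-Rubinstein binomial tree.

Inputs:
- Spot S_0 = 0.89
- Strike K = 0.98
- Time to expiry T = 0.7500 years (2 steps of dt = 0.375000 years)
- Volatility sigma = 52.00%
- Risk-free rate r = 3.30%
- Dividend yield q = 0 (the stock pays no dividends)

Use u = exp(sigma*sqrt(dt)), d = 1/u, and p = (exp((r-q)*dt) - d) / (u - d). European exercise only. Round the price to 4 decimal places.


Answer: Price = V(0,0) = 0.1989

Derivation:
dt = T/N = 0.375000
u = exp(sigma*sqrt(dt)) = 1.374972; d = 1/u = 0.727287
p = (exp((r-q)*dt) - d) / (u - d) = 0.440283
Discount per step: exp(-r*dt) = 0.987701
Stock lattice S(k, i) with i counting down-moves:
  k=0: S(0,0) = 0.8900
  k=1: S(1,0) = 1.2237; S(1,1) = 0.6473
  k=2: S(2,0) = 1.6826; S(2,1) = 0.8900; S(2,2) = 0.4708
Terminal payoffs V(N, i) = max(K - S_T, 0):
  V(2,0) = 0.000000; V(2,1) = 0.090000; V(2,2) = 0.509237
Backward induction: V(k, i) = exp(-r*dt) * [p * V(k+1, i) + (1-p) * V(k+1, i+1)].
  V(1,0) = exp(-r*dt) * [p*0.000000 + (1-p)*0.090000] = 0.049755
  V(1,1) = exp(-r*dt) * [p*0.090000 + (1-p)*0.509237] = 0.320662
  V(0,0) = exp(-r*dt) * [p*0.049755 + (1-p)*0.320662] = 0.198909


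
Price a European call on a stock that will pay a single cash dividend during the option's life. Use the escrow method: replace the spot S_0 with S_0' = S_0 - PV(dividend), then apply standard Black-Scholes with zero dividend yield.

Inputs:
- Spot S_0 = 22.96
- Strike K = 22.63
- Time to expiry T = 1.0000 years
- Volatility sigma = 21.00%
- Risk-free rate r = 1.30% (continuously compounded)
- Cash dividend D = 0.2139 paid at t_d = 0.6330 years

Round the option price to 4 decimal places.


Answer: Price = 2.0972

Derivation:
PV(D) = D * exp(-r * t_d) = 0.2139 * 0.99180477 = 0.21214704
S_0' = S_0 - PV(D) = 22.9600 - 0.21214704 = 22.74785296
d1 = (ln(S_0'/K) + (r + sigma^2/2)*T) / (sigma*sqrt(T)) = 0.19163955
d2 = d1 - sigma*sqrt(T) = -0.01836045
exp(-rT) = 0.98708414
N(d1) = 0.57598772; N(d2) = 0.49267565
C = S_0' * N(d1) - K * exp(-rT) * N(d2) = 22.74785296 * 0.57598772 - 22.6300 * 0.98708414 * 0.49267565 = 2.0972


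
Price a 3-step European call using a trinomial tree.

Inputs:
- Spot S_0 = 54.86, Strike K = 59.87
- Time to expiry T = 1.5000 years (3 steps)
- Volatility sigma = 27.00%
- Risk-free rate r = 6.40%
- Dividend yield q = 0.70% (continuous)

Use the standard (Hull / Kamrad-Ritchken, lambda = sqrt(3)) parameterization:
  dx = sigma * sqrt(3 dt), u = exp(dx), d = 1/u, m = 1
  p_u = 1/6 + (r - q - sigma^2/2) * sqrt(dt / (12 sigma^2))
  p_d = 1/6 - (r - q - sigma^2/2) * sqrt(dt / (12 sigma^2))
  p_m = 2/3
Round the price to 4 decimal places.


Answer: Price = V(0,0) = 7.1487

Derivation:
dt = T/N = 0.500000; dx = sigma*sqrt(3*dt) = 0.330681
u = exp(dx) = 1.391916; d = 1/u = 0.718434
p_u = 0.182203, p_m = 0.666667, p_d = 0.151131
Discount per step: exp(-r*dt) = 0.968507
Stock lattice S(k, j) with j the centered position index:
  k=0: S(0,+0) = 54.8600
  k=1: S(1,-1) = 39.4133; S(1,+0) = 54.8600; S(1,+1) = 76.3605
  k=2: S(2,-2) = 28.3159; S(2,-1) = 39.4133; S(2,+0) = 54.8600; S(2,+1) = 76.3605; S(2,+2) = 106.2874
  k=3: S(3,-3) = 20.3431; S(3,-2) = 28.3159; S(3,-1) = 39.4133; S(3,+0) = 54.8600; S(3,+1) = 76.3605; S(3,+2) = 106.2874; S(3,+3) = 147.9431
Terminal payoffs V(N, j) = max(S_T - K, 0):
  V(3,-3) = 0.000000; V(3,-2) = 0.000000; V(3,-1) = 0.000000; V(3,+0) = 0.000000; V(3,+1) = 16.490504; V(3,+2) = 46.417397; V(3,+3) = 88.073113
Backward induction: V(k, j) = exp(-r*dt) * [p_u * V(k+1, j+1) + p_m * V(k+1, j) + p_d * V(k+1, j-1)]
  V(2,-2) = exp(-r*dt) * [p_u*0.000000 + p_m*0.000000 + p_d*0.000000] = 0.000000
  V(2,-1) = exp(-r*dt) * [p_u*0.000000 + p_m*0.000000 + p_d*0.000000] = 0.000000
  V(2,+0) = exp(-r*dt) * [p_u*16.490504 + p_m*0.000000 + p_d*0.000000] = 2.909990
  V(2,+1) = exp(-r*dt) * [p_u*46.417397 + p_m*16.490504 + p_d*0.000000] = 18.838468
  V(2,+2) = exp(-r*dt) * [p_u*88.073113 + p_m*46.417397 + p_d*16.490504] = 47.925886
  V(1,-1) = exp(-r*dt) * [p_u*2.909990 + p_m*0.000000 + p_d*0.000000] = 0.513510
  V(1,+0) = exp(-r*dt) * [p_u*18.838468 + p_m*2.909990 + p_d*0.000000] = 5.203219
  V(1,+1) = exp(-r*dt) * [p_u*47.925886 + p_m*18.838468 + p_d*2.909990] = 21.046614
  V(0,+0) = exp(-r*dt) * [p_u*21.046614 + p_m*5.203219 + p_d*0.513510] = 7.148713


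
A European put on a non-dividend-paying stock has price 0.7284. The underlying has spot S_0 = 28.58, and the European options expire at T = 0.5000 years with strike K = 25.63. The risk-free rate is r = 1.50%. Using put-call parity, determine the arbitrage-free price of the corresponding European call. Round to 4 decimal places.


Put-call parity: C - P = S_0 * exp(-qT) - K * exp(-rT).
S_0 * exp(-qT) = 28.5800 * 1.00000000 = 28.58000000
K * exp(-rT) = 25.6300 * 0.99252805 = 25.43849405
C = P + S*exp(-qT) - K*exp(-rT)
C = 0.7284 + 28.58000000 - 25.43849405 = 3.8699

Answer: Call price = 3.8699


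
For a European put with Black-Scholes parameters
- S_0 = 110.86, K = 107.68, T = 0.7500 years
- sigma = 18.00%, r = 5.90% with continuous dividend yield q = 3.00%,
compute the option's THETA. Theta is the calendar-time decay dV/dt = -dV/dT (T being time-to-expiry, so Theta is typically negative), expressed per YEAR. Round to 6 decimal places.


Answer: Theta = -2.813827

Derivation:
d1 = 0.4041726324; d2 = 0.2482880597
phi(d1) = 0.3676527900; exp(-qT) = 0.9777512372; exp(-rT) = 0.9567147489
Theta = -S*exp(-qT)*phi(d1)*sigma/(2*sqrt(T)) + r*K*exp(-rT)*N(-d2) - q*S*exp(-qT)*N(-d1)
N(-d1) = 0.3430428886; N(-d2) = 0.4019557684; sqrt(T) = 0.8660254038
Term 1 = -110.8600 * 0.9777512372 * 0.3676527900 * 0.1800 / (2 * 0.8660254038) = -4.1414554330
Term 2 = 0.0590 * 107.6800 * 0.9567147489 * 0.4019557684 = 2.4431368443
Term 3 = -0.0300 * 110.8600 * 0.9777512372 * 0.3430428886 = -1.1155086026
Theta = -4.1414554330 + (2.4431368443) + (-1.1155086026) = -2.813827


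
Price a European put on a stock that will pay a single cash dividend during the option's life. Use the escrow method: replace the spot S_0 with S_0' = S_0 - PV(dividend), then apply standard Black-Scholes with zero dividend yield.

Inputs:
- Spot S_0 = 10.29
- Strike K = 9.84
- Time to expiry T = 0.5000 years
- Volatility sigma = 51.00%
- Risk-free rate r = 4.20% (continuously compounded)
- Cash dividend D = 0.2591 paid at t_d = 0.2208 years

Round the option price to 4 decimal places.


PV(D) = D * exp(-r * t_d) = 0.2591 * 0.99076927 = 0.25670832
S_0' = S_0 - PV(D) = 10.2900 - 0.25670832 = 10.03329168
d1 = (ln(S_0'/K) + (r + sigma^2/2)*T) / (sigma*sqrt(T)) = 0.29248715
d2 = d1 - sigma*sqrt(T) = -0.06813731
exp(-rT) = 0.97921896
N(-d1) = 0.38495709; N(-d2) = 0.52716183
P = K * exp(-rT) * N(-d2) - S_0' * N(-d1) = 9.8400 * 0.97921896 * 0.52716183 - 10.03329168 * 0.38495709 = 1.2171

Answer: Price = 1.2171


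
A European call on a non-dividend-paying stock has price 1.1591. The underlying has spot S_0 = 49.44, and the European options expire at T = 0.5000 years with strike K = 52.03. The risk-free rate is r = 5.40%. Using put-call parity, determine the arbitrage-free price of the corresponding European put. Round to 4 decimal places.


Answer: Put price = 2.3631

Derivation:
Put-call parity: C - P = S_0 * exp(-qT) - K * exp(-rT).
S_0 * exp(-qT) = 49.4400 * 1.00000000 = 49.44000000
K * exp(-rT) = 52.0300 * 0.97336124 = 50.64398540
P = C - S*exp(-qT) + K*exp(-rT)
P = 1.1591 - 49.44000000 + 50.64398540 = 2.3631


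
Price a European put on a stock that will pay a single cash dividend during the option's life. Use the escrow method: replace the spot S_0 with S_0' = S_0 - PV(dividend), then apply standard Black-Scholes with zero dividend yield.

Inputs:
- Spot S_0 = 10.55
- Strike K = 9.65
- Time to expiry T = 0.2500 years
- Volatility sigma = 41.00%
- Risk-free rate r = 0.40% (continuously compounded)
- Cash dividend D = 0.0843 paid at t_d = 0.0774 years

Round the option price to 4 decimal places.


Answer: Price = 0.4728

Derivation:
PV(D) = D * exp(-r * t_d) = 0.0843 * 0.99969045 = 0.08427390
S_0' = S_0 - PV(D) = 10.5500 - 0.08427390 = 10.46572610
d1 = (ln(S_0'/K) + (r + sigma^2/2)*T) / (sigma*sqrt(T)) = 0.50322108
d2 = d1 - sigma*sqrt(T) = 0.29822108
exp(-rT) = 0.99900050
N(-d1) = 0.30740442; N(-d2) = 0.38276722
P = K * exp(-rT) * N(-d2) - S_0' * N(-d1) = 9.6500 * 0.99900050 * 0.38276722 - 10.46572610 * 0.30740442 = 0.4728


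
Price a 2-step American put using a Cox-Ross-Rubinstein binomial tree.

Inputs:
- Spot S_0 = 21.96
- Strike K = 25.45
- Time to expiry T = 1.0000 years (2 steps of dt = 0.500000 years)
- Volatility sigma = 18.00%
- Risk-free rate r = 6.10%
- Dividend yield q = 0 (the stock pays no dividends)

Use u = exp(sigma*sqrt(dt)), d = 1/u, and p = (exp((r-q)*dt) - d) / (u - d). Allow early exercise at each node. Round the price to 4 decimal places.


Answer: Price = V(0,0) = 3.4900

Derivation:
dt = T/N = 0.500000
u = exp(sigma*sqrt(dt)) = 1.135734; d = 1/u = 0.880488
p = (exp((r-q)*dt) - d) / (u - d) = 0.589556
Discount per step: exp(-r*dt) = 0.969960
Stock lattice S(k, i) with i counting down-moves:
  k=0: S(0,0) = 21.9600
  k=1: S(1,0) = 24.9407; S(1,1) = 19.3355
  k=2: S(2,0) = 28.3260; S(2,1) = 21.9600; S(2,2) = 17.0247
Terminal payoffs V(N, i) = max(K - S_T, 0):
  V(2,0) = 0.000000; V(2,1) = 3.490000; V(2,2) = 8.425318
Backward induction: V(k, i) = exp(-r*dt) * [p * V(k+1, i) + (1-p) * V(k+1, i+1)]; then take max(V_cont, immediate exercise) for American.
  V(1,0) = exp(-r*dt) * [p*0.000000 + (1-p)*3.490000] = 1.389418; exercise = 0.509279; V(1,0) = max -> 1.389418
  V(1,1) = exp(-r*dt) * [p*3.490000 + (1-p)*8.425318] = 5.349981; exercise = 6.114488; V(1,1) = max -> 6.114488
  V(0,0) = exp(-r*dt) * [p*1.389418 + (1-p)*6.114488] = 3.228797; exercise = 3.490000; V(0,0) = max -> 3.490000


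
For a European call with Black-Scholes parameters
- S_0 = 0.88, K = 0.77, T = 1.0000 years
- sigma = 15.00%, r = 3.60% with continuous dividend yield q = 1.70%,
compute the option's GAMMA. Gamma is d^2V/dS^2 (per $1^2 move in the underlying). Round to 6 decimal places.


Answer: Gamma = 1.637087

Derivation:
d1 = 1.0918759508; d2 = 0.9418759508
phi(d1) = 0.2198004743; exp(-qT) = 0.9831436846; exp(-rT) = 0.9646402935
Gamma = exp(-qT) * phi(d1) / (S * sigma * sqrt(T)) = 0.9831436846 * 0.2198004743 / (0.8800 * 0.1500 * 1.0000000000) = 1.637087


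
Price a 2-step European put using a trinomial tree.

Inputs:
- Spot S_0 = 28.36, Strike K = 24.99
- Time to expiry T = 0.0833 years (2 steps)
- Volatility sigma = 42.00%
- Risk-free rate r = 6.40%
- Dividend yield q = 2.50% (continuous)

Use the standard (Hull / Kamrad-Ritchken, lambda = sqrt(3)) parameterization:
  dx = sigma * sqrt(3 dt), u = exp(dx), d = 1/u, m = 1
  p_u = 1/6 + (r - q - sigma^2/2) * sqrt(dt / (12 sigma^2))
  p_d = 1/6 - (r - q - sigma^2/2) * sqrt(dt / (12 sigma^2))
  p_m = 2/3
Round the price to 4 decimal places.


dt = T/N = 0.041650; dx = sigma*sqrt(3*dt) = 0.148463
u = exp(dx) = 1.160050; d = 1/u = 0.862032
p_u = 0.159765, p_m = 0.666667, p_d = 0.173568
Discount per step: exp(-r*dt) = 0.997338
Stock lattice S(k, j) with j the centered position index:
  k=0: S(0,+0) = 28.3600
  k=1: S(1,-1) = 24.4472; S(1,+0) = 28.3600; S(1,+1) = 32.8990
  k=2: S(2,-2) = 21.0743; S(2,-1) = 24.4472; S(2,+0) = 28.3600; S(2,+1) = 32.8990; S(2,+2) = 38.1645
Terminal payoffs V(N, j) = max(K - S_T, 0):
  V(2,-2) = 3.915701; V(2,-1) = 0.542768; V(2,+0) = 0.000000; V(2,+1) = 0.000000; V(2,+2) = 0.000000
Backward induction: V(k, j) = exp(-r*dt) * [p_u * V(k+1, j+1) + p_m * V(k+1, j) + p_d * V(k+1, j-1)]
  V(1,-1) = exp(-r*dt) * [p_u*0.000000 + p_m*0.542768 + p_d*3.915701] = 1.038713
  V(1,+0) = exp(-r*dt) * [p_u*0.000000 + p_m*0.000000 + p_d*0.542768] = 0.093956
  V(1,+1) = exp(-r*dt) * [p_u*0.000000 + p_m*0.000000 + p_d*0.000000] = 0.000000
  V(0,+0) = exp(-r*dt) * [p_u*0.000000 + p_m*0.093956 + p_d*1.038713] = 0.242278

Answer: Price = V(0,0) = 0.2423
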